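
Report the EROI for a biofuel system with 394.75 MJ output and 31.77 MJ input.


EROI = E_out / E_in
= 394.75 / 31.77
= 12.4252

12.4252


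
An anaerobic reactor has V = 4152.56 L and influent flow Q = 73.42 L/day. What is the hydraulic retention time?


HRT = V / Q
= 4152.56 / 73.42
= 56.5590 days

56.5590 days


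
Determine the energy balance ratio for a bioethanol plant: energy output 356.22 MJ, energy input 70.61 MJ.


EROI = E_out / E_in
= 356.22 / 70.61
= 5.0449

5.0449


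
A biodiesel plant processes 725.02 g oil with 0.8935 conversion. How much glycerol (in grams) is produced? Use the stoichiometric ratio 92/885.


glycerol = oil * conv * (92/885)
= 725.02 * 0.8935 * 92 / 885
= 67.3425 g

67.3425 g


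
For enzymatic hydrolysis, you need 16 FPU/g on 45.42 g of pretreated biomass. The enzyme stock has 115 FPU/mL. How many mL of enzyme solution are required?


V = dosage * m_sub / activity
V = 16 * 45.42 / 115
V = 6.3193 mL

6.3193 mL


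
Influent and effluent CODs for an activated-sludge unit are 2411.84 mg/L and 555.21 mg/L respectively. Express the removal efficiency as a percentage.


eta = (COD_in - COD_out) / COD_in * 100
= (2411.84 - 555.21) / 2411.84 * 100
= 76.9798%

76.9798%


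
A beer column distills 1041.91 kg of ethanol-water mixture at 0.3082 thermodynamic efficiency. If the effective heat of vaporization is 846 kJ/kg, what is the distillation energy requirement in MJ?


E = m * 846 / (eta * 1000)
= 1041.91 * 846 / (0.3082 * 1000)
= 2860.0125 MJ

2860.0125 MJ


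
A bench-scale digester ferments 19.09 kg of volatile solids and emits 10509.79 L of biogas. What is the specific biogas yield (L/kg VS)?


Y = V / VS
= 10509.79 / 19.09
= 550.5390 L/kg VS

550.5390 L/kg VS


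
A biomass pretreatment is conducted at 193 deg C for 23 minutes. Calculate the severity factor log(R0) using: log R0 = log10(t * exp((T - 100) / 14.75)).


logR0 = log10(t * exp((T - 100) / 14.75))
= log10(23 * exp((193 - 100) / 14.75))
= 4.1000

4.1000


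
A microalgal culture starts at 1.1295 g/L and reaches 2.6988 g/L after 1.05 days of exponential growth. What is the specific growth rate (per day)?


mu = ln(X2/X1) / dt
= ln(2.6988/1.1295) / 1.05
= 0.8296 per day

0.8296 per day


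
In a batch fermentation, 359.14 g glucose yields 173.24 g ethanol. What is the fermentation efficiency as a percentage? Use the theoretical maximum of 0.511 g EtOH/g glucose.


Fermentation efficiency = (actual / (0.511 * glucose)) * 100
= (173.24 / (0.511 * 359.14)) * 100
= 94.3982%

94.3982%


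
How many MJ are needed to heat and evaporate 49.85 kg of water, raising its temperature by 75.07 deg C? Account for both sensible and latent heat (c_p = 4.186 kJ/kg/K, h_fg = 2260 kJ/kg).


E = m_water * (4.186 * dT + 2260) / 1000
= 49.85 * (4.186 * 75.07 + 2260) / 1000
= 128.3260 MJ

128.3260 MJ


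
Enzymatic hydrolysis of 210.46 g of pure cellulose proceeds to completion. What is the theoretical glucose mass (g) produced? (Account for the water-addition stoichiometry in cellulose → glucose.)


glucose = cellulose * 180/162
= 210.46 * 180/162
= 233.8444 g

233.8444 g


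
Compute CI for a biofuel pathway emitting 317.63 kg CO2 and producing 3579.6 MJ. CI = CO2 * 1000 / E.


CI = CO2 * 1000 / E
= 317.63 * 1000 / 3579.6
= 88.7334 g CO2/MJ

88.7334 g CO2/MJ


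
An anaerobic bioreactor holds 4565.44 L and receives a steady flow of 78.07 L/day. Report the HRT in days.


HRT = V / Q
= 4565.44 / 78.07
= 58.4788 days

58.4788 days


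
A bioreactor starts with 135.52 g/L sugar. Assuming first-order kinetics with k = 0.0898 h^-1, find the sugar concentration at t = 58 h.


S = S0 * exp(-k * t)
S = 135.52 * exp(-0.0898 * 58)
S = 0.7414 g/L

0.7414 g/L


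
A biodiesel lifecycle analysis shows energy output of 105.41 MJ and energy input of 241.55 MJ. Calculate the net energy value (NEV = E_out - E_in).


NEV = E_out - E_in
= 105.41 - 241.55
= -136.1400 MJ

-136.1400 MJ


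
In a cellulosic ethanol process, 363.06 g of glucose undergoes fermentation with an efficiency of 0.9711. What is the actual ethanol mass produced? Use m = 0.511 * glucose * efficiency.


Actual ethanol: m = 0.511 * 363.06 * 0.9711
m = 180.1620 g

180.1620 g


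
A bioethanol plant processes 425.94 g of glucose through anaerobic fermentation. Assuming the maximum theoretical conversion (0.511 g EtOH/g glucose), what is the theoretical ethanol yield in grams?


Theoretical ethanol yield: m_EtOH = 0.511 * m_glucose
m_EtOH = 0.511 * 425.94 = 217.6553 g

217.6553 g


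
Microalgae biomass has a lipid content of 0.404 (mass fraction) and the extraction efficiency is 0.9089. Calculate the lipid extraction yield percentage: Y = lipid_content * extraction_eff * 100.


Y = lipid_content * extraction_eff * 100
= 0.404 * 0.9089 * 100
= 36.7196%

36.7196%


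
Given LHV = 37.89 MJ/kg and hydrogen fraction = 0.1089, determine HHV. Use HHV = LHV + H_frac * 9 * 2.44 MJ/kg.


HHV = LHV + H_frac * 9 * 2.44
= 37.89 + 0.1089 * 9 * 2.44
= 40.2814 MJ/kg

40.2814 MJ/kg


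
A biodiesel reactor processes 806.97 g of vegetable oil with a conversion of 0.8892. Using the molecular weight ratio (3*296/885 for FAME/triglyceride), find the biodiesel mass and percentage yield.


m_FAME = oil * conv * (3 * 296 / 885) = oil * conv * (888/885)
= 806.97 * 0.8892 * 888 / 885
= 719.9901 g
Y = m_FAME / oil * 100 = conv * (888/885) * 100
= 0.8892 * 888 / 885 * 100
= 89.22%

719.9901 g FAME; Y = 89.22%


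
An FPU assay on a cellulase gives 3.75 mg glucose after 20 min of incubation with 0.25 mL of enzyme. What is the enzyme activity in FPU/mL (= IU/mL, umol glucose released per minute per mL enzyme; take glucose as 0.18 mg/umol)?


Activity = glucose_mg / (0.18 mg/umol * V_mL * t_min)
= 3.75 / (0.18 * 0.25 * 20)
= 4.1667 FPU/mL

4.1667 FPU/mL


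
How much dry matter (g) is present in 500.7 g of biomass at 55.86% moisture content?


Wd = Ww * (1 - MC/100)
= 500.7 * (1 - 55.86/100)
= 221.0090 g

221.0090 g


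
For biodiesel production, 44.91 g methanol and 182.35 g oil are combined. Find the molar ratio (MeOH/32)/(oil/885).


Molar ratio = n_MeOH / n_oil = (MeOH/32) / (oil/885) = (MeOH * 885) / (32 * oil)
= (44.91 * 885) / (32 * 182.35)
= 6.8113

6.8113


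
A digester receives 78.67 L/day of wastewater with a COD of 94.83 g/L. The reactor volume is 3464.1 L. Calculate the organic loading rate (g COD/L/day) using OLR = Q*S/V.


OLR = Q * S / V
= 78.67 * 94.83 / 3464.1
= 2.1536 g/L/day

2.1536 g/L/day


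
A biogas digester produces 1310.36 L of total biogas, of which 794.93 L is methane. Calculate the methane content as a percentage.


CH4% = V_CH4 / V_total * 100
= 794.93 / 1310.36 * 100
= 60.6650%

60.6650%


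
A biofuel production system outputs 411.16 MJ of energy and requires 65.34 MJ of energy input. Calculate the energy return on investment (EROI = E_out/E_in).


EROI = E_out / E_in
= 411.16 / 65.34
= 6.2926

6.2926


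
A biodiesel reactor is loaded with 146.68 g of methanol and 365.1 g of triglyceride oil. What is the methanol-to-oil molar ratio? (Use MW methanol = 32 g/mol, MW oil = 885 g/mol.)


Molar ratio = n_MeOH / n_oil = (MeOH/32) / (oil/885) = (MeOH * 885) / (32 * oil)
= (146.68 * 885) / (32 * 365.1)
= 11.1110

11.1110


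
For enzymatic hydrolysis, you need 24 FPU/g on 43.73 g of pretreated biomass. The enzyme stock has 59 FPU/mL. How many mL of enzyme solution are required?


V = dosage * m_sub / activity
V = 24 * 43.73 / 59
V = 17.7885 mL

17.7885 mL


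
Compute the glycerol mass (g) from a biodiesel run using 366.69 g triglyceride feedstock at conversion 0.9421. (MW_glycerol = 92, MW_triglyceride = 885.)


glycerol = oil * conv * (92/885)
= 366.69 * 0.9421 * 92 / 885
= 35.9121 g

35.9121 g


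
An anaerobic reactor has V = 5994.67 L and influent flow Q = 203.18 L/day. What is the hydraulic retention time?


HRT = V / Q
= 5994.67 / 203.18
= 29.5042 days

29.5042 days


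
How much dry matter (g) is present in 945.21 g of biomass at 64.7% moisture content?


Wd = Ww * (1 - MC/100)
= 945.21 * (1 - 64.7/100)
= 333.6591 g

333.6591 g


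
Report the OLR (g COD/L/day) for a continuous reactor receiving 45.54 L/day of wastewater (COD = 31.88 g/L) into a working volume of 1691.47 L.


OLR = Q * S / V
= 45.54 * 31.88 / 1691.47
= 0.8583 g/L/day

0.8583 g/L/day


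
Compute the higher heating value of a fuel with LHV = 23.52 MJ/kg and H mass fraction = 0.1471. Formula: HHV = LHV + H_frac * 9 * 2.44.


HHV = LHV + H_frac * 9 * 2.44
= 23.52 + 0.1471 * 9 * 2.44
= 26.7503 MJ/kg

26.7503 MJ/kg


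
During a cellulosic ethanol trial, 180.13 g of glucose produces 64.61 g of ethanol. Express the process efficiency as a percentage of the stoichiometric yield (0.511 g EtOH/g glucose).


Fermentation efficiency = (actual / (0.511 * glucose)) * 100
= (64.61 / (0.511 * 180.13)) * 100
= 70.1928%

70.1928%


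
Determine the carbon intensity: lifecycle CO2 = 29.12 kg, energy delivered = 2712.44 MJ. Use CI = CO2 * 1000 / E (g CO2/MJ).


CI = CO2 * 1000 / E
= 29.12 * 1000 / 2712.44
= 10.7357 g CO2/MJ

10.7357 g CO2/MJ


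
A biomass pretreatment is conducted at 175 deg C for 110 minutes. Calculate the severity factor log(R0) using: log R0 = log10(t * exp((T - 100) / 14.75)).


logR0 = log10(t * exp((T - 100) / 14.75))
= log10(110 * exp((175 - 100) / 14.75))
= 4.2497

4.2497


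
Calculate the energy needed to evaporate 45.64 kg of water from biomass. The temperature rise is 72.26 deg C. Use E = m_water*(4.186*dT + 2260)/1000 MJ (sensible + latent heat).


E = m_water * (4.186 * dT + 2260) / 1000
= 45.64 * (4.186 * 72.26 + 2260) / 1000
= 116.9516 MJ

116.9516 MJ


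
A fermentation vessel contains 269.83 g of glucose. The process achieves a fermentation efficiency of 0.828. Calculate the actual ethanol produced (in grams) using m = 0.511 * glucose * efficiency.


Actual ethanol: m = 0.511 * 269.83 * 0.828
m = 114.1672 g

114.1672 g


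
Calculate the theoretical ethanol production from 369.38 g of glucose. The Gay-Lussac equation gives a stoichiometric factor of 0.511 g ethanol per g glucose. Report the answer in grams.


Theoretical ethanol yield: m_EtOH = 0.511 * m_glucose
m_EtOH = 0.511 * 369.38 = 188.7532 g

188.7532 g


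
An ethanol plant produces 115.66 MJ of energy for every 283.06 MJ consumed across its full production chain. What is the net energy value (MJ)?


NEV = E_out - E_in
= 115.66 - 283.06
= -167.4000 MJ

-167.4000 MJ


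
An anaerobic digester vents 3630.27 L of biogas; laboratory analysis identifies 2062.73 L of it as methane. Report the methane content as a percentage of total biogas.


CH4% = V_CH4 / V_total * 100
= 2062.73 / 3630.27 * 100
= 56.8203%

56.8203%


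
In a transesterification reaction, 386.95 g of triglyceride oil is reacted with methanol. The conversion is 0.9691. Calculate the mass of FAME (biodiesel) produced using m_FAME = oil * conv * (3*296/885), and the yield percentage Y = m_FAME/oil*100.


m_FAME = oil * conv * (3 * 296 / 885) = oil * conv * (888/885)
= 386.95 * 0.9691 * 888 / 885
= 376.2644 g
Y = m_FAME / oil * 100 = conv * (888/885) * 100
= 0.9691 * 888 / 885 * 100
= 97.24%

376.2644 g FAME; Y = 97.24%


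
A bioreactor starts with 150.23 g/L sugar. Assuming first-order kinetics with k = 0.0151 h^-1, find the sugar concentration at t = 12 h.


S = S0 * exp(-k * t)
S = 150.23 * exp(-0.0151 * 12)
S = 125.3322 g/L

125.3322 g/L


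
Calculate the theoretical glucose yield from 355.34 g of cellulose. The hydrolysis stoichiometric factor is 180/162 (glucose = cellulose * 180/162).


glucose = cellulose * 180/162
= 355.34 * 180/162
= 394.8222 g

394.8222 g


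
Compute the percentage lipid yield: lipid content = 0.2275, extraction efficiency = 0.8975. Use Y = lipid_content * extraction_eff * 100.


Y = lipid_content * extraction_eff * 100
= 0.2275 * 0.8975 * 100
= 20.4181%

20.4181%


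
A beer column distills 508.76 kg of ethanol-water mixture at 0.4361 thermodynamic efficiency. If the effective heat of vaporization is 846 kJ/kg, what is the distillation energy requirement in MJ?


E = m * 846 / (eta * 1000)
= 508.76 * 846 / (0.4361 * 1000)
= 986.9547 MJ

986.9547 MJ


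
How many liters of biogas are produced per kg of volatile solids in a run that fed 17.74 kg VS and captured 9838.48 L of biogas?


Y = V / VS
= 9838.48 / 17.74
= 554.5930 L/kg VS

554.5930 L/kg VS


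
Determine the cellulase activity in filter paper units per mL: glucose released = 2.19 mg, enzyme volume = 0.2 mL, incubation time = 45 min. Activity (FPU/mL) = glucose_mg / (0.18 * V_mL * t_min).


Activity = glucose_mg / (0.18 mg/umol * V_mL * t_min)
= 2.19 / (0.18 * 0.2 * 45)
= 1.3519 FPU/mL

1.3519 FPU/mL


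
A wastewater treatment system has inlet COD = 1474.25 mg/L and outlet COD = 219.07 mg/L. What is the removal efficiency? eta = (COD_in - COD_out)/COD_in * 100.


eta = (COD_in - COD_out) / COD_in * 100
= (1474.25 - 219.07) / 1474.25 * 100
= 85.1402%

85.1402%


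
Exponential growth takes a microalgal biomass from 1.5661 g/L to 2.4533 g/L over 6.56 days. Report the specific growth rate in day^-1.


mu = ln(X2/X1) / dt
= ln(2.4533/1.5661) / 6.56
= 0.0684 per day

0.0684 per day


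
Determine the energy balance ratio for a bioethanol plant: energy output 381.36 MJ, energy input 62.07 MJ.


EROI = E_out / E_in
= 381.36 / 62.07
= 6.1440

6.1440


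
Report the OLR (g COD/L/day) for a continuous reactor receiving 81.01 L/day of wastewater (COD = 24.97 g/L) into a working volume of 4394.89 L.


OLR = Q * S / V
= 81.01 * 24.97 / 4394.89
= 0.4603 g/L/day

0.4603 g/L/day


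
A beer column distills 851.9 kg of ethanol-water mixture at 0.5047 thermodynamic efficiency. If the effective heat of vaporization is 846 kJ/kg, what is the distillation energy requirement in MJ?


E = m * 846 / (eta * 1000)
= 851.9 * 846 / (0.5047 * 1000)
= 1427.9917 MJ

1427.9917 MJ


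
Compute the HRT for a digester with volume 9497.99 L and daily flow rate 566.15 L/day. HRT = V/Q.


HRT = V / Q
= 9497.99 / 566.15
= 16.7765 days

16.7765 days


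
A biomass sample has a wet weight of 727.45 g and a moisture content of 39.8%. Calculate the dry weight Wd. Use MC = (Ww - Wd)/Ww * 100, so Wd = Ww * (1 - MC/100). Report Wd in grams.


Wd = Ww * (1 - MC/100)
= 727.45 * (1 - 39.8/100)
= 437.9249 g

437.9249 g


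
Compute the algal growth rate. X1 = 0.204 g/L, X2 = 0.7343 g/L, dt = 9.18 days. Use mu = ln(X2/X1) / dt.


mu = ln(X2/X1) / dt
= ln(0.7343/0.204) / 9.18
= 0.1395 per day

0.1395 per day


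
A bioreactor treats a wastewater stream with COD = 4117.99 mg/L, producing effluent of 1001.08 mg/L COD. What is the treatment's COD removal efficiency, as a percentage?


eta = (COD_in - COD_out) / COD_in * 100
= (4117.99 - 1001.08) / 4117.99 * 100
= 75.6901%

75.6901%


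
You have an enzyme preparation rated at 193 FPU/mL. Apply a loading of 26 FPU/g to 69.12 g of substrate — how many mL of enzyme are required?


V = dosage * m_sub / activity
V = 26 * 69.12 / 193
V = 9.3115 mL

9.3115 mL


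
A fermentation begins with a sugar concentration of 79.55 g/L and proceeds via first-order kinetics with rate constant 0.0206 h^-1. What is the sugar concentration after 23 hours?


S = S0 * exp(-k * t)
S = 79.55 * exp(-0.0206 * 23)
S = 49.5304 g/L

49.5304 g/L


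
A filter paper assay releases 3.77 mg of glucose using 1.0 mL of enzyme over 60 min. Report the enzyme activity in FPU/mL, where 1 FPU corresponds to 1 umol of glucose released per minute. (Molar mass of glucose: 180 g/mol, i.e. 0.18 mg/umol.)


Activity = glucose_mg / (0.18 mg/umol * V_mL * t_min)
= 3.77 / (0.18 * 1.0 * 60)
= 0.3491 FPU/mL

0.3491 FPU/mL


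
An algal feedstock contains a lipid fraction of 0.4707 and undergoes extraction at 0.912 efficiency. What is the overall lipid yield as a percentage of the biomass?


Y = lipid_content * extraction_eff * 100
= 0.4707 * 0.912 * 100
= 42.9278%

42.9278%


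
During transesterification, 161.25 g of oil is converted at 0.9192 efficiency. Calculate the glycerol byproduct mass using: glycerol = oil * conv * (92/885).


glycerol = oil * conv * (92/885)
= 161.25 * 0.9192 * 92 / 885
= 15.4083 g

15.4083 g


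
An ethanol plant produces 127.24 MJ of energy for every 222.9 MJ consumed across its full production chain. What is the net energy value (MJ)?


NEV = E_out - E_in
= 127.24 - 222.9
= -95.6600 MJ

-95.6600 MJ


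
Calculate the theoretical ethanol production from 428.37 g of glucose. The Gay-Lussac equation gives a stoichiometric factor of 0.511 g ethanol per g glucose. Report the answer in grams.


Theoretical ethanol yield: m_EtOH = 0.511 * m_glucose
m_EtOH = 0.511 * 428.37 = 218.8971 g

218.8971 g


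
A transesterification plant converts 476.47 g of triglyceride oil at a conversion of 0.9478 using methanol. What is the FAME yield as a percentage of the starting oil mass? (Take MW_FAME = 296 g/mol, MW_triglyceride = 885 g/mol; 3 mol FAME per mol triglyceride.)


m_FAME = oil * conv * (3 * 296 / 885) = oil * conv * (888/885)
= 476.47 * 0.9478 * 888 / 885
= 453.1291 g
Y = m_FAME / oil * 100 = conv * (888/885) * 100
= 0.9478 * 888 / 885 * 100
= 95.10%

95.10%


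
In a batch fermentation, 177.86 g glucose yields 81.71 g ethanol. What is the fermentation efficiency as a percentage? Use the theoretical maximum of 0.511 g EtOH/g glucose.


Fermentation efficiency = (actual / (0.511 * glucose)) * 100
= (81.71 / (0.511 * 177.86)) * 100
= 89.9034%

89.9034%


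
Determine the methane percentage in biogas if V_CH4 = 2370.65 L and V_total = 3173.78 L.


CH4% = V_CH4 / V_total * 100
= 2370.65 / 3173.78 * 100
= 74.6948%

74.6948%


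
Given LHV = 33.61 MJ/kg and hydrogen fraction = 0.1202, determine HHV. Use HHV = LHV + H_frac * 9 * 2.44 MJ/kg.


HHV = LHV + H_frac * 9 * 2.44
= 33.61 + 0.1202 * 9 * 2.44
= 36.2496 MJ/kg

36.2496 MJ/kg


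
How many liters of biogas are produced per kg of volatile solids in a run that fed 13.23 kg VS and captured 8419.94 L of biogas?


Y = V / VS
= 8419.94 / 13.23
= 636.4278 L/kg VS

636.4278 L/kg VS


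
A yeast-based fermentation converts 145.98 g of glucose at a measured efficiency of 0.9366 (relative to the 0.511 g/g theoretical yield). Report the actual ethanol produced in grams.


Actual ethanol: m = 0.511 * 145.98 * 0.9366
m = 69.8664 g

69.8664 g


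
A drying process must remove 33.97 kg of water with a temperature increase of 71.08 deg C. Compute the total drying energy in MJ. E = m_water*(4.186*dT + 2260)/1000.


E = m_water * (4.186 * dT + 2260) / 1000
= 33.97 * (4.186 * 71.08 + 2260) / 1000
= 86.8797 MJ

86.8797 MJ


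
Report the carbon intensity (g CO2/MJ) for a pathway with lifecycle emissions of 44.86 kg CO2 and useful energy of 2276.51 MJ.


CI = CO2 * 1000 / E
= 44.86 * 1000 / 2276.51
= 19.7056 g CO2/MJ

19.7056 g CO2/MJ


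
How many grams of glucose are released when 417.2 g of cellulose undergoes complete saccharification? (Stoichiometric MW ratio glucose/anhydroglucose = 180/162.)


glucose = cellulose * 180/162
= 417.2 * 180/162
= 463.5556 g

463.5556 g


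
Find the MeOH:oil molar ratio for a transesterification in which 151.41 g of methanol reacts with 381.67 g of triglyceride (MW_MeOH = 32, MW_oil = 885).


Molar ratio = n_MeOH / n_oil = (MeOH/32) / (oil/885) = (MeOH * 885) / (32 * oil)
= (151.41 * 885) / (32 * 381.67)
= 10.9713

10.9713


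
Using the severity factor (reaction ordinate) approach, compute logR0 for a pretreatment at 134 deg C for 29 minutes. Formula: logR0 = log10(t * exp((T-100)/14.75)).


logR0 = log10(t * exp((T - 100) / 14.75))
= log10(29 * exp((134 - 100) / 14.75))
= 2.4635

2.4635


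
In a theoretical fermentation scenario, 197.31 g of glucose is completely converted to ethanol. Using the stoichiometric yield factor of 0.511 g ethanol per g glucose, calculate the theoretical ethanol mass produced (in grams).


Theoretical ethanol yield: m_EtOH = 0.511 * m_glucose
m_EtOH = 0.511 * 197.31 = 100.8254 g

100.8254 g


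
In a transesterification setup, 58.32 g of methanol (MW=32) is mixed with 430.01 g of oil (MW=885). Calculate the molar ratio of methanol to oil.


Molar ratio = n_MeOH / n_oil = (MeOH/32) / (oil/885) = (MeOH * 885) / (32 * oil)
= (58.32 * 885) / (32 * 430.01)
= 3.7509

3.7509


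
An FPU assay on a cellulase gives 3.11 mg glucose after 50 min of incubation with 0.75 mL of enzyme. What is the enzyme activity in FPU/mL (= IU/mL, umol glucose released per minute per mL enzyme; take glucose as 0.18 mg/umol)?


Activity = glucose_mg / (0.18 mg/umol * V_mL * t_min)
= 3.11 / (0.18 * 0.75 * 50)
= 0.4607 FPU/mL

0.4607 FPU/mL


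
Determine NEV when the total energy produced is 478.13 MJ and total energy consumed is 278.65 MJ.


NEV = E_out - E_in
= 478.13 - 278.65
= 199.4800 MJ

199.4800 MJ


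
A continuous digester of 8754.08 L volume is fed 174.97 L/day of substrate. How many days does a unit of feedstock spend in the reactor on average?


HRT = V / Q
= 8754.08 / 174.97
= 50.0319 days

50.0319 days


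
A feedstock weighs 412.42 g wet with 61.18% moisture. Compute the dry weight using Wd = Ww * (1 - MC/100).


Wd = Ww * (1 - MC/100)
= 412.42 * (1 - 61.18/100)
= 160.1014 g

160.1014 g


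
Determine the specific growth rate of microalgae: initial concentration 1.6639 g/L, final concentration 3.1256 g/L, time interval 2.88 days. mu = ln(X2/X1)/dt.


mu = ln(X2/X1) / dt
= ln(3.1256/1.6639) / 2.88
= 0.2189 per day

0.2189 per day


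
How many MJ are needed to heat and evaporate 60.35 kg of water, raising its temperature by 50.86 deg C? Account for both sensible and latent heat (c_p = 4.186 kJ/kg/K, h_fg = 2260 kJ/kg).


E = m_water * (4.186 * dT + 2260) / 1000
= 60.35 * (4.186 * 50.86 + 2260) / 1000
= 149.2395 MJ

149.2395 MJ


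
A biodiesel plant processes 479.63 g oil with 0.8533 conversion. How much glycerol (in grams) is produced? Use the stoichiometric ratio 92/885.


glycerol = oil * conv * (92/885)
= 479.63 * 0.8533 * 92 / 885
= 42.5454 g

42.5454 g


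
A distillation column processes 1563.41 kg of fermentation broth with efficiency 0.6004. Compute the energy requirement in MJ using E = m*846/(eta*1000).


E = m * 846 / (eta * 1000)
= 1563.41 * 846 / (0.6004 * 1000)
= 2202.9395 MJ

2202.9395 MJ


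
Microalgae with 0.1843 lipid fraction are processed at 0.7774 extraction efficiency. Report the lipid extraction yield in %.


Y = lipid_content * extraction_eff * 100
= 0.1843 * 0.7774 * 100
= 14.3275%

14.3275%


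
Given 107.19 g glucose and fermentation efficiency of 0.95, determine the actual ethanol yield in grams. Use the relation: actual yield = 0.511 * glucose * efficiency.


Actual ethanol: m = 0.511 * 107.19 * 0.95
m = 52.0354 g

52.0354 g


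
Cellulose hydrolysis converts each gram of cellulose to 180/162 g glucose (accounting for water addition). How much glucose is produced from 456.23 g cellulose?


glucose = cellulose * 180/162
= 456.23 * 180/162
= 506.9222 g

506.9222 g


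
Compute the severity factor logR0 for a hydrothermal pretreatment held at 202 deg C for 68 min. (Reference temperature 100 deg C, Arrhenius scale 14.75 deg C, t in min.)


logR0 = log10(t * exp((T - 100) / 14.75))
= log10(68 * exp((202 - 100) / 14.75))
= 4.8358

4.8358


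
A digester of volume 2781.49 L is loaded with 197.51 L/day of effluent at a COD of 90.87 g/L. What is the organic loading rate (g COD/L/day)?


OLR = Q * S / V
= 197.51 * 90.87 / 2781.49
= 6.4526 g/L/day

6.4526 g/L/day


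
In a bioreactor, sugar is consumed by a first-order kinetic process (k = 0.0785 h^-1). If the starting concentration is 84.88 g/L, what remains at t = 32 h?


S = S0 * exp(-k * t)
S = 84.88 * exp(-0.0785 * 32)
S = 6.8843 g/L

6.8843 g/L


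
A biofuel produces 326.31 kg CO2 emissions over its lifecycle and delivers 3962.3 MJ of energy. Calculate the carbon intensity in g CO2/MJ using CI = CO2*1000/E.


CI = CO2 * 1000 / E
= 326.31 * 1000 / 3962.3
= 82.3537 g CO2/MJ

82.3537 g CO2/MJ


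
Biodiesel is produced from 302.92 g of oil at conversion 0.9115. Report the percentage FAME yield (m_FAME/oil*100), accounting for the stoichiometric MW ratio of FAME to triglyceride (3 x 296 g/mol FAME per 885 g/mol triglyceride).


m_FAME = oil * conv * (3 * 296 / 885) = oil * conv * (888/885)
= 302.92 * 0.9115 * 888 / 885
= 277.0476 g
Y = m_FAME / oil * 100 = conv * (888/885) * 100
= 0.9115 * 888 / 885 * 100
= 91.46%

91.46%


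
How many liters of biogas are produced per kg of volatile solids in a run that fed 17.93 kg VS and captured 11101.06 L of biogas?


Y = V / VS
= 11101.06 / 17.93
= 619.1333 L/kg VS

619.1333 L/kg VS


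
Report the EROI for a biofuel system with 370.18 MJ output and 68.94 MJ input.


EROI = E_out / E_in
= 370.18 / 68.94
= 5.3696

5.3696


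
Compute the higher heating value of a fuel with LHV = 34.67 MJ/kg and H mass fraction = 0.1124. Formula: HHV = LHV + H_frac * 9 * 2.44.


HHV = LHV + H_frac * 9 * 2.44
= 34.67 + 0.1124 * 9 * 2.44
= 37.1383 MJ/kg

37.1383 MJ/kg


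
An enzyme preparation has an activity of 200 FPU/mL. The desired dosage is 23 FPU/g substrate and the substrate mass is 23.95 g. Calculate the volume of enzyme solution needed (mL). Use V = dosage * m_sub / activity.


V = dosage * m_sub / activity
V = 23 * 23.95 / 200
V = 2.7543 mL

2.7543 mL


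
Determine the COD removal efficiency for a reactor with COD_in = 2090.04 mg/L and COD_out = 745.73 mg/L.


eta = (COD_in - COD_out) / COD_in * 100
= (2090.04 - 745.73) / 2090.04 * 100
= 64.3198%

64.3198%


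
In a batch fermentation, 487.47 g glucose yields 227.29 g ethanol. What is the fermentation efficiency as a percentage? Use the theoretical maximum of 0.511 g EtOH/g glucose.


Fermentation efficiency = (actual / (0.511 * glucose)) * 100
= (227.29 / (0.511 * 487.47)) * 100
= 91.2455%

91.2455%


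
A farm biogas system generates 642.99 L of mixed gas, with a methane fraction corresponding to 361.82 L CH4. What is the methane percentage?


CH4% = V_CH4 / V_total * 100
= 361.82 / 642.99 * 100
= 56.2715%

56.2715%


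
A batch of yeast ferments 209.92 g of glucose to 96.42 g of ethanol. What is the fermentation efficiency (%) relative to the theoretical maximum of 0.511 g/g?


Fermentation efficiency = (actual / (0.511 * glucose)) * 100
= (96.42 / (0.511 * 209.92)) * 100
= 89.8861%

89.8861%


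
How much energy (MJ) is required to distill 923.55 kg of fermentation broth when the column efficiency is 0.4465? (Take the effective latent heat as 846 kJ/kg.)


E = m * 846 / (eta * 1000)
= 923.55 * 846 / (0.4465 * 1000)
= 1749.8842 MJ

1749.8842 MJ


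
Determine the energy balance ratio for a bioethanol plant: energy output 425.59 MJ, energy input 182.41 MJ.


EROI = E_out / E_in
= 425.59 / 182.41
= 2.3332

2.3332


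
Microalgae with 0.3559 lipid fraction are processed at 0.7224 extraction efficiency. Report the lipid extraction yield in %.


Y = lipid_content * extraction_eff * 100
= 0.3559 * 0.7224 * 100
= 25.7102%

25.7102%


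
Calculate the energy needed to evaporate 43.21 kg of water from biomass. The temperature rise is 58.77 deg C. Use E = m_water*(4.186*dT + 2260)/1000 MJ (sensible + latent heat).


E = m_water * (4.186 * dT + 2260) / 1000
= 43.21 * (4.186 * 58.77 + 2260) / 1000
= 108.2847 MJ

108.2847 MJ


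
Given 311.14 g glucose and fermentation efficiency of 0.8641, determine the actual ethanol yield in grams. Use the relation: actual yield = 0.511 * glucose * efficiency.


Actual ethanol: m = 0.511 * 311.14 * 0.8641
m = 137.3855 g

137.3855 g


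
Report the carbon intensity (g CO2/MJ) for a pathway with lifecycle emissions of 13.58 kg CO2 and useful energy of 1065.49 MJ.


CI = CO2 * 1000 / E
= 13.58 * 1000 / 1065.49
= 12.7453 g CO2/MJ

12.7453 g CO2/MJ


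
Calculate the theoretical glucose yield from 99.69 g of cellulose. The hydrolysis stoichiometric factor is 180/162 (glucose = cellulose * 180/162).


glucose = cellulose * 180/162
= 99.69 * 180/162
= 110.7667 g

110.7667 g


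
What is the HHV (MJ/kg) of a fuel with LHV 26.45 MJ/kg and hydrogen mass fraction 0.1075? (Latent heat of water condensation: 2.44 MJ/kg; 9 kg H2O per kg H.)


HHV = LHV + H_frac * 9 * 2.44
= 26.45 + 0.1075 * 9 * 2.44
= 28.8107 MJ/kg

28.8107 MJ/kg


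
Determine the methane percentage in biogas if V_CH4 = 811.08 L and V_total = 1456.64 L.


CH4% = V_CH4 / V_total * 100
= 811.08 / 1456.64 * 100
= 55.6816%

55.6816%


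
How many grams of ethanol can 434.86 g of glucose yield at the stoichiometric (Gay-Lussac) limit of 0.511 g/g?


Theoretical ethanol yield: m_EtOH = 0.511 * m_glucose
m_EtOH = 0.511 * 434.86 = 222.2135 g

222.2135 g


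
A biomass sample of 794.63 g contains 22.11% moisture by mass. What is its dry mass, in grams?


Wd = Ww * (1 - MC/100)
= 794.63 * (1 - 22.11/100)
= 618.9373 g

618.9373 g


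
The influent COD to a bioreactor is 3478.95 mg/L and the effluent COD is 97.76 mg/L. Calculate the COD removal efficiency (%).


eta = (COD_in - COD_out) / COD_in * 100
= (3478.95 - 97.76) / 3478.95 * 100
= 97.1900%

97.1900%


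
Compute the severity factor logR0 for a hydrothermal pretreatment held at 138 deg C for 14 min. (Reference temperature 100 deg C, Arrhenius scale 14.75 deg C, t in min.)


logR0 = log10(t * exp((T - 100) / 14.75))
= log10(14 * exp((138 - 100) / 14.75))
= 2.2650

2.2650


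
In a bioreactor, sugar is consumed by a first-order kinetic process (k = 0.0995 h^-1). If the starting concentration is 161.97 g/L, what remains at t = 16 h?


S = S0 * exp(-k * t)
S = 161.97 * exp(-0.0995 * 16)
S = 32.9638 g/L

32.9638 g/L


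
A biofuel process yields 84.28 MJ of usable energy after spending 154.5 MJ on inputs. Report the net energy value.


NEV = E_out - E_in
= 84.28 - 154.5
= -70.2200 MJ

-70.2200 MJ


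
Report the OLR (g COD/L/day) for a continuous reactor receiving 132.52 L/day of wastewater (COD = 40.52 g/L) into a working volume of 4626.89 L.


OLR = Q * S / V
= 132.52 * 40.52 / 4626.89
= 1.1605 g/L/day

1.1605 g/L/day


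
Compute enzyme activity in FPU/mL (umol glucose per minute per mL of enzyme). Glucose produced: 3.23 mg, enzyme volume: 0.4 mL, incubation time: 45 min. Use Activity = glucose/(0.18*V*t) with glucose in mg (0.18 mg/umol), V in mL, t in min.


Activity = glucose_mg / (0.18 mg/umol * V_mL * t_min)
= 3.23 / (0.18 * 0.4 * 45)
= 0.9969 FPU/mL

0.9969 FPU/mL


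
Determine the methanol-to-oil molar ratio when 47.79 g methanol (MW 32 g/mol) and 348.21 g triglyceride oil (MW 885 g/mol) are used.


Molar ratio = n_MeOH / n_oil = (MeOH/32) / (oil/885) = (MeOH * 885) / (32 * oil)
= (47.79 * 885) / (32 * 348.21)
= 3.7957

3.7957


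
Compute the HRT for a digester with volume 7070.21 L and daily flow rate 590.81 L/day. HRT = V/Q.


HRT = V / Q
= 7070.21 / 590.81
= 11.9670 days

11.9670 days


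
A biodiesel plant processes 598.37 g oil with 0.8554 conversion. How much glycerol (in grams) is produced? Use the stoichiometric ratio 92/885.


glycerol = oil * conv * (92/885)
= 598.37 * 0.8554 * 92 / 885
= 53.2088 g

53.2088 g


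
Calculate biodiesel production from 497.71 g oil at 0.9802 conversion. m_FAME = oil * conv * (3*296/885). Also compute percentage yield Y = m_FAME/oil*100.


m_FAME = oil * conv * (3 * 296 / 885) = oil * conv * (888/885)
= 497.71 * 0.9802 * 888 / 885
= 489.5091 g
Y = m_FAME / oil * 100 = conv * (888/885) * 100
= 0.9802 * 888 / 885 * 100
= 98.35%

489.5091 g FAME; Y = 98.35%


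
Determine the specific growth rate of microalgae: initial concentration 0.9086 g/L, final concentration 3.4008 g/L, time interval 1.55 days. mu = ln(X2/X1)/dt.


mu = ln(X2/X1) / dt
= ln(3.4008/0.9086) / 1.55
= 0.8515 per day

0.8515 per day


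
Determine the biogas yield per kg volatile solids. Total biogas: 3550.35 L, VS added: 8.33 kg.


Y = V / VS
= 3550.35 / 8.33
= 426.2125 L/kg VS

426.2125 L/kg VS


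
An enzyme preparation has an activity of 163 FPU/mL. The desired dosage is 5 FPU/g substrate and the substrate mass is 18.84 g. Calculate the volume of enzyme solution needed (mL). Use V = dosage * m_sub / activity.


V = dosage * m_sub / activity
V = 5 * 18.84 / 163
V = 0.5779 mL

0.5779 mL


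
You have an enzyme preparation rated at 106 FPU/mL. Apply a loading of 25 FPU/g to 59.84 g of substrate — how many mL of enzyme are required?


V = dosage * m_sub / activity
V = 25 * 59.84 / 106
V = 14.1132 mL

14.1132 mL


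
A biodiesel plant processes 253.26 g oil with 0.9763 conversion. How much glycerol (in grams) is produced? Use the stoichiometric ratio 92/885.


glycerol = oil * conv * (92/885)
= 253.26 * 0.9763 * 92 / 885
= 25.7036 g

25.7036 g


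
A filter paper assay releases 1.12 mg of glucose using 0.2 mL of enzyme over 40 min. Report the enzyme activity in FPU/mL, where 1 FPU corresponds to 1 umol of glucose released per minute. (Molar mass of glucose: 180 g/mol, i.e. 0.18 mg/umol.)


Activity = glucose_mg / (0.18 mg/umol * V_mL * t_min)
= 1.12 / (0.18 * 0.2 * 40)
= 0.7778 FPU/mL

0.7778 FPU/mL


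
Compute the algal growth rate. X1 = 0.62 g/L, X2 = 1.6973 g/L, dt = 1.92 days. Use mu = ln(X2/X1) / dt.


mu = ln(X2/X1) / dt
= ln(1.6973/0.62) / 1.92
= 0.5245 per day

0.5245 per day


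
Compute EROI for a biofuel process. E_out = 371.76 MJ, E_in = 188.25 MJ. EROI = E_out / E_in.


EROI = E_out / E_in
= 371.76 / 188.25
= 1.9748

1.9748


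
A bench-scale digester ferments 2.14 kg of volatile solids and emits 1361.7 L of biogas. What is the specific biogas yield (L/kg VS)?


Y = V / VS
= 1361.7 / 2.14
= 636.3084 L/kg VS

636.3084 L/kg VS


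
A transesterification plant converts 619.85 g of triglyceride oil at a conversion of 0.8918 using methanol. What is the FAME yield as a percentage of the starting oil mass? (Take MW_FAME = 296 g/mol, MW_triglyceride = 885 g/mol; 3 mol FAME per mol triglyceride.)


m_FAME = oil * conv * (3 * 296 / 885) = oil * conv * (888/885)
= 619.85 * 0.8918 * 888 / 885
= 554.6561 g
Y = m_FAME / oil * 100 = conv * (888/885) * 100
= 0.8918 * 888 / 885 * 100
= 89.48%

89.48%


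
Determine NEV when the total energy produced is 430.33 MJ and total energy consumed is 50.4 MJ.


NEV = E_out - E_in
= 430.33 - 50.4
= 379.9300 MJ

379.9300 MJ


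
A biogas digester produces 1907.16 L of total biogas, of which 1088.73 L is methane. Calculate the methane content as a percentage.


CH4% = V_CH4 / V_total * 100
= 1088.73 / 1907.16 * 100
= 57.0865%

57.0865%


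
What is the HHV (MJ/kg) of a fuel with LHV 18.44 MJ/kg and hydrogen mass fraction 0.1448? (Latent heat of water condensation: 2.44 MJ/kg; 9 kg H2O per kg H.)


HHV = LHV + H_frac * 9 * 2.44
= 18.44 + 0.1448 * 9 * 2.44
= 21.6198 MJ/kg

21.6198 MJ/kg


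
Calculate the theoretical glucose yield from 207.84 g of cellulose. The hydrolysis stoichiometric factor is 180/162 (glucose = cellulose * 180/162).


glucose = cellulose * 180/162
= 207.84 * 180/162
= 230.9333 g

230.9333 g


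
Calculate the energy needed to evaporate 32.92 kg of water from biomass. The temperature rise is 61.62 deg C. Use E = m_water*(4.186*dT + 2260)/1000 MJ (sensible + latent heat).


E = m_water * (4.186 * dT + 2260) / 1000
= 32.92 * (4.186 * 61.62 + 2260) / 1000
= 82.8906 MJ

82.8906 MJ


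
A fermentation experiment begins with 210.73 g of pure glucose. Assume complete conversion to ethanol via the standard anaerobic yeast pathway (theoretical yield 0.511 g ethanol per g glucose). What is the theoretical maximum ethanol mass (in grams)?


Theoretical ethanol yield: m_EtOH = 0.511 * m_glucose
m_EtOH = 0.511 * 210.73 = 107.6830 g

107.6830 g


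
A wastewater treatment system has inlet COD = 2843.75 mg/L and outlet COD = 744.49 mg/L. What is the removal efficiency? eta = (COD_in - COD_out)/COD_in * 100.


eta = (COD_in - COD_out) / COD_in * 100
= (2843.75 - 744.49) / 2843.75 * 100
= 73.8201%

73.8201%


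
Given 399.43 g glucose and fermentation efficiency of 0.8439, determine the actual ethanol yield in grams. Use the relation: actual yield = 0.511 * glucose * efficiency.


Actual ethanol: m = 0.511 * 399.43 * 0.8439
m = 172.2474 g

172.2474 g


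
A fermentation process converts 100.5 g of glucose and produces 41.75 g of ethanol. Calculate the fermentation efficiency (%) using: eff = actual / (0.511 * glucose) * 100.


Fermentation efficiency = (actual / (0.511 * glucose)) * 100
= (41.75 / (0.511 * 100.5)) * 100
= 81.2961%

81.2961%


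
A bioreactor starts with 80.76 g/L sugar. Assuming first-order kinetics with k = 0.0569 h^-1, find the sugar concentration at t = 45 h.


S = S0 * exp(-k * t)
S = 80.76 * exp(-0.0569 * 45)
S = 6.2400 g/L

6.2400 g/L


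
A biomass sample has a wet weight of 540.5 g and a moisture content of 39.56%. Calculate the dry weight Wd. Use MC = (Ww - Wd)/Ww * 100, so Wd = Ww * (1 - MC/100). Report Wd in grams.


Wd = Ww * (1 - MC/100)
= 540.5 * (1 - 39.56/100)
= 326.6782 g

326.6782 g


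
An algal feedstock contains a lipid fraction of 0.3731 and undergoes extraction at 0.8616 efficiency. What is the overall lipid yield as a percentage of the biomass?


Y = lipid_content * extraction_eff * 100
= 0.3731 * 0.8616 * 100
= 32.1463%

32.1463%


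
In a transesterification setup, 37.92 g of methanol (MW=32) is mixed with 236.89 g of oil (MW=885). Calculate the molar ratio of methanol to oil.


Molar ratio = n_MeOH / n_oil = (MeOH/32) / (oil/885) = (MeOH * 885) / (32 * oil)
= (37.92 * 885) / (32 * 236.89)
= 4.4271

4.4271


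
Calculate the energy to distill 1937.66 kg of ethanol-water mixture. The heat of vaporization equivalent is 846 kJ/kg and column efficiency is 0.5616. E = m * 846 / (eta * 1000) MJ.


E = m * 846 / (eta * 1000)
= 1937.66 * 846 / (0.5616 * 1000)
= 2918.9109 MJ

2918.9109 MJ


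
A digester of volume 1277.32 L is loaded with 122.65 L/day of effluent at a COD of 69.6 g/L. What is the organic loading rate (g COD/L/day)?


OLR = Q * S / V
= 122.65 * 69.6 / 1277.32
= 6.6831 g/L/day

6.6831 g/L/day


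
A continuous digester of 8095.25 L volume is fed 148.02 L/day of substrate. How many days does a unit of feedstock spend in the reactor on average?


HRT = V / Q
= 8095.25 / 148.02
= 54.6902 days

54.6902 days


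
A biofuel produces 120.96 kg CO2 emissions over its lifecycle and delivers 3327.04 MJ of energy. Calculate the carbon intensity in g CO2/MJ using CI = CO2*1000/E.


CI = CO2 * 1000 / E
= 120.96 * 1000 / 3327.04
= 36.3566 g CO2/MJ

36.3566 g CO2/MJ


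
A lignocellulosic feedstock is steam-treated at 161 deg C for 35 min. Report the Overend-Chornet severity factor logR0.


logR0 = log10(t * exp((T - 100) / 14.75))
= log10(35 * exp((161 - 100) / 14.75))
= 3.3401

3.3401


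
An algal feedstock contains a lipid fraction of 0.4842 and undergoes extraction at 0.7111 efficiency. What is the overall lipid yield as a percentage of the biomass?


Y = lipid_content * extraction_eff * 100
= 0.4842 * 0.7111 * 100
= 34.4315%

34.4315%


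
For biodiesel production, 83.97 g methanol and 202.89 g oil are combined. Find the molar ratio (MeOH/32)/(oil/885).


Molar ratio = n_MeOH / n_oil = (MeOH/32) / (oil/885) = (MeOH * 885) / (32 * oil)
= (83.97 * 885) / (32 * 202.89)
= 11.4461

11.4461


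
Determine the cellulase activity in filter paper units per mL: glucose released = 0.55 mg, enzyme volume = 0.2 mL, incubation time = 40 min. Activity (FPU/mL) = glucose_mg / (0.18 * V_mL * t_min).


Activity = glucose_mg / (0.18 mg/umol * V_mL * t_min)
= 0.55 / (0.18 * 0.2 * 40)
= 0.3819 FPU/mL

0.3819 FPU/mL
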